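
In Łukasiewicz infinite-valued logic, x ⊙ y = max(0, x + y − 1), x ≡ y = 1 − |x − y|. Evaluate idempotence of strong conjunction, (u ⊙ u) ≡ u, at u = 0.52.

0.52

u ⊙ u = max(0, 0.52 + 0.52 − 1) = max(0, 0.04) = 0.04
(u ⊙ u) ≡ u = 1 − |0.04 − 0.52| = 1 − 0.48 = 0.52
(The value 0.52 < 1 shows this instance is not satisfied; fails in Ł∞ since a ⊗ a = max(0, 2a−1) ≠ a in general.)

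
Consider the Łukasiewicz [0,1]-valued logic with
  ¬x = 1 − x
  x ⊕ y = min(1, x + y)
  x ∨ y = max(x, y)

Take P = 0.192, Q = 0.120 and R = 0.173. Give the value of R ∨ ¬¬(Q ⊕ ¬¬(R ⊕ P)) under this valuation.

R ⊕ P = min(1, 0.173 + 0.192) = min(1, 0.365) = 0.365
¬(R ⊕ P) = 1 − 0.365 = 0.635
¬¬(R ⊕ P) = 1 − 0.635 = 0.365
Q ⊕ ¬¬(R ⊕ P) = min(1, 0.120 + 0.365) = min(1, 0.485) = 0.485
¬(Q ⊕ ¬¬(R ⊕ P)) = 1 − 0.485 = 0.515
¬¬(Q ⊕ ¬¬(R ⊕ P)) = 1 − 0.515 = 0.485
R ∨ ¬¬(Q ⊕ ¬¬(R ⊕ P)) = max(0.173, 0.485) = 0.485

0.485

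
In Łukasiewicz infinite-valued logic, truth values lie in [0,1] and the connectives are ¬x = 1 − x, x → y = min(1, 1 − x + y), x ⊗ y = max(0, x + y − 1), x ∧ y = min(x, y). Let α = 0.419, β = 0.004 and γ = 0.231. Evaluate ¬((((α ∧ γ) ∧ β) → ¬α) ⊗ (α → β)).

0.415

α ∧ γ = min(0.419, 0.231) = 0.231
(α ∧ γ) ∧ β = min(0.231, 0.004) = 0.004
¬α = 1 − 0.419 = 0.581
((α ∧ γ) ∧ β) → ¬α = min(1, 1 − 0.004 + 0.581) = min(1, 1.577) = 1.000
α → β = min(1, 1 − 0.419 + 0.004) = min(1, 0.585) = 0.585
(((α ∧ γ) ∧ β) → ¬α) ⊗ (α → β) = max(0, 1.000 + 0.585 − 1) = max(0, 0.585) = 0.585
¬((((α ∧ γ) ∧ β) → ¬α) ⊗ (α → β)) = 1 − 0.585 = 0.415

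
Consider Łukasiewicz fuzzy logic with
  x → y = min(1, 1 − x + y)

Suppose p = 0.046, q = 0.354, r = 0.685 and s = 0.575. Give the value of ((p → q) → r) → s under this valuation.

p → q = min(1, 1 − 0.046 + 0.354) = min(1, 1.308) = 1.000
(p → q) → r = min(1, 1 − 1.000 + 0.685) = min(1, 0.685) = 0.685
((p → q) → r) → s = min(1, 1 − 0.685 + 0.575) = min(1, 0.890) = 0.890

0.890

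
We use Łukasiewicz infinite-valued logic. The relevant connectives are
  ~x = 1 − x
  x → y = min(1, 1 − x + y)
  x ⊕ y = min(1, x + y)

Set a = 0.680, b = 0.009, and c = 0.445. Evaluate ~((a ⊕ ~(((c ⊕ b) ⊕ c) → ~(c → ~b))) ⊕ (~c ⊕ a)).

c ⊕ b = min(1, 0.445 + 0.009) = min(1, 0.454) = 0.454
(c ⊕ b) ⊕ c = min(1, 0.454 + 0.445) = min(1, 0.899) = 0.899
~b = 1 − 0.009 = 0.991
c → ~b = min(1, 1 − 0.445 + 0.991) = min(1, 1.546) = 1.000
~(c → ~b) = 1 − 1.000 = 0.000
((c ⊕ b) ⊕ c) → ~(c → ~b) = min(1, 1 − 0.899 + 0.000) = min(1, 0.101) = 0.101
~(((c ⊕ b) ⊕ c) → ~(c → ~b)) = 1 − 0.101 = 0.899
a ⊕ ~(((c ⊕ b) ⊕ c) → ~(c → ~b)) = min(1, 0.680 + 0.899) = min(1, 1.579) = 1.000
~c = 1 − 0.445 = 0.555
~c ⊕ a = min(1, 0.555 + 0.680) = min(1, 1.235) = 1.000
(a ⊕ ~(((c ⊕ b) ⊕ c) → ~(c → ~b))) ⊕ (~c ⊕ a) = min(1, 1.000 + 1.000) = min(1, 2.000) = 1.000
~((a ⊕ ~(((c ⊕ b) ⊕ c) → ~(c → ~b))) ⊕ (~c ⊕ a)) = 1 − 1.000 = 0.000

0.000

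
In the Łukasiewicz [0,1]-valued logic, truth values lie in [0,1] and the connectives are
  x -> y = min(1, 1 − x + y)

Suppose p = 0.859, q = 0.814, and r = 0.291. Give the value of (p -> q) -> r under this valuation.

p -> q = min(1, 1 − 0.859 + 0.814) = min(1, 0.955) = 0.955
(p -> q) -> r = min(1, 1 − 0.955 + 0.291) = min(1, 0.336) = 0.336

0.336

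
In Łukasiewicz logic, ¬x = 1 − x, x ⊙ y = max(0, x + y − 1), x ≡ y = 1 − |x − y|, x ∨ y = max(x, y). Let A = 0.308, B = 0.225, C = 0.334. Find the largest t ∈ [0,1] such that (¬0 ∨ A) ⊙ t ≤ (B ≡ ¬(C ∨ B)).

0.559

¬0 = 1 − 0.000 = 1.000
¬0 ∨ A = max(1.000, 0.308) = 1.000
So the left factor is ¬0 ∨ A = 1.000.
C ∨ B = max(0.334, 0.225) = 0.334
¬(C ∨ B) = 1 − 0.334 = 0.666
B ≡ ¬(C ∨ B) = 1 − |0.225 − 0.666| = 1 − 0.441 = 0.559
So the right-hand bound is B ≡ ¬(C ∨ B) = 0.559.
The residuum of the Łukasiewicz t-norm gives the supremum: min(1, 1 − 1.000 + 0.559).
1 − 1.000 + 0.559 = 0.559, so t = min(1, 0.559) = 0.559.
Check: 1.000 ⊙ 0.559 = max(0, 0.559) = 0.559 ≤ 0.559.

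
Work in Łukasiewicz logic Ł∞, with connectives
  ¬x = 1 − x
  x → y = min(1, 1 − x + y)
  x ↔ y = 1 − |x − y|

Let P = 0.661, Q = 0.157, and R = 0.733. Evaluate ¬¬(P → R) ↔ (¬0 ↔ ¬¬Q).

0.157

P → R = min(1, 1 − 0.661 + 0.733) = min(1, 1.072) = 1.000
¬(P → R) = 1 − 1.000 = 0.000
¬¬(P → R) = 1 − 0.000 = 1.000
¬0 = 1 − 0.000 = 1.000
¬Q = 1 − 0.157 = 0.843
¬¬Q = 1 − 0.843 = 0.157
¬0 ↔ ¬¬Q = 1 − |1.000 − 0.157| = 1 − 0.843 = 0.157
¬¬(P → R) ↔ (¬0 ↔ ¬¬Q) = 1 − |1.000 − 0.157| = 1 − 0.843 = 0.157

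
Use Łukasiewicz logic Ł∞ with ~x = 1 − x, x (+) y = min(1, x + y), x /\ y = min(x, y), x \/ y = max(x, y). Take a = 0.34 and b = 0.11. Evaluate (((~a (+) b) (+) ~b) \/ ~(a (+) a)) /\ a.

0.34

~a = 1 − 0.34 = 0.66
~a (+) b = min(1, 0.66 + 0.11) = min(1, 0.77) = 0.77
~b = 1 − 0.11 = 0.89
(~a (+) b) (+) ~b = min(1, 0.77 + 0.89) = min(1, 1.66) = 1.00
a (+) a = min(1, 0.34 + 0.34) = min(1, 0.68) = 0.68
~(a (+) a) = 1 − 0.68 = 0.32
((~a (+) b) (+) ~b) \/ ~(a (+) a) = max(1.00, 0.32) = 1.00
(((~a (+) b) (+) ~b) \/ ~(a (+) a)) /\ a = min(1.00, 0.34) = 0.34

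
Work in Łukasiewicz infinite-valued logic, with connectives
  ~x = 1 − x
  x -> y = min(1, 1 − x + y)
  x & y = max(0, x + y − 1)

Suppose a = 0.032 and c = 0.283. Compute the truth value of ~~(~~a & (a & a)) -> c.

~a = 1 − 0.032 = 0.968
~~a = 1 − 0.968 = 0.032
a & a = max(0, 0.032 + 0.032 − 1) = max(0, -0.936) = 0.000
~~a & (a & a) = max(0, 0.032 + 0.000 − 1) = max(0, -0.968) = 0.000
~(~~a & (a & a)) = 1 − 0.000 = 1.000
~~(~~a & (a & a)) = 1 − 1.000 = 0.000
~~(~~a & (a & a)) -> c = min(1, 1 − 0.000 + 0.283) = min(1, 1.283) = 1.000

1.000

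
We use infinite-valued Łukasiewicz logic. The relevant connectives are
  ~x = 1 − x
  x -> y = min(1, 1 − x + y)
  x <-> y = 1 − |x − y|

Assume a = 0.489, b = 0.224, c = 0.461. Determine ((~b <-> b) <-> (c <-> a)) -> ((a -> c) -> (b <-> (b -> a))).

0.776

~b = 1 − 0.224 = 0.776
~b <-> b = 1 − |0.776 − 0.224| = 1 − 0.552 = 0.448
c <-> a = 1 − |0.461 − 0.489| = 1 − 0.028 = 0.972
(~b <-> b) <-> (c <-> a) = 1 − |0.448 − 0.972| = 1 − 0.524 = 0.476
a -> c = min(1, 1 − 0.489 + 0.461) = min(1, 0.972) = 0.972
b -> a = min(1, 1 − 0.224 + 0.489) = min(1, 1.265) = 1.000
b <-> (b -> a) = 1 − |0.224 − 1.000| = 1 − 0.776 = 0.224
(a -> c) -> (b <-> (b -> a)) = min(1, 1 − 0.972 + 0.224) = min(1, 0.252) = 0.252
((~b <-> b) <-> (c <-> a)) -> ((a -> c) -> (b <-> (b -> a))) = min(1, 1 − 0.476 + 0.252) = min(1, 0.776) = 0.776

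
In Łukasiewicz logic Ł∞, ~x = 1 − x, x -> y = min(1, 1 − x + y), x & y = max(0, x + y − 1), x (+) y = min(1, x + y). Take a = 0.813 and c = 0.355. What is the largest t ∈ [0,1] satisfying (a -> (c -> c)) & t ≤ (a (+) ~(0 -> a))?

0.813

c -> c = min(1, 1 − 0.355 + 0.355) = min(1, 1.000) = 1.000
a -> (c -> c) = min(1, 1 − 0.813 + 1.000) = min(1, 1.187) = 1.000
So the left factor is a -> (c -> c) = 1.000.
0 -> a = min(1, 1 − 0.000 + 0.813) = min(1, 1.813) = 1.000
~(0 -> a) = 1 − 1.000 = 0.000
a (+) ~(0 -> a) = min(1, 0.813 + 0.000) = min(1, 0.813) = 0.813
So the right-hand bound is a (+) ~(0 -> a) = 0.813.
The residuum of the Łukasiewicz t-norm gives the supremum: min(1, 1 − 1.000 + 0.813).
1 − 1.000 + 0.813 = 0.813, so t = min(1, 0.813) = 0.813.
Check: 1.000 & 0.813 = max(0, 0.813) = 0.813 ≤ 0.813.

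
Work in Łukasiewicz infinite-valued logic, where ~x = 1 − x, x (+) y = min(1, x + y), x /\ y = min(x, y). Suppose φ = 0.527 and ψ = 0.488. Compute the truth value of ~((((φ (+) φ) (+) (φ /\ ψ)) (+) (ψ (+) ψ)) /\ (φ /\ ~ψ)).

φ (+) φ = min(1, 0.527 + 0.527) = min(1, 1.054) = 1.000
φ /\ ψ = min(0.527, 0.488) = 0.488
(φ (+) φ) (+) (φ /\ ψ) = min(1, 1.000 + 0.488) = min(1, 1.488) = 1.000
ψ (+) ψ = min(1, 0.488 + 0.488) = min(1, 0.976) = 0.976
((φ (+) φ) (+) (φ /\ ψ)) (+) (ψ (+) ψ) = min(1, 1.000 + 0.976) = min(1, 1.976) = 1.000
~ψ = 1 − 0.488 = 0.512
φ /\ ~ψ = min(0.527, 0.512) = 0.512
(((φ (+) φ) (+) (φ /\ ψ)) (+) (ψ (+) ψ)) /\ (φ /\ ~ψ) = min(1.000, 0.512) = 0.512
~((((φ (+) φ) (+) (φ /\ ψ)) (+) (ψ (+) ψ)) /\ (φ /\ ~ψ)) = 1 − 0.512 = 0.488

0.488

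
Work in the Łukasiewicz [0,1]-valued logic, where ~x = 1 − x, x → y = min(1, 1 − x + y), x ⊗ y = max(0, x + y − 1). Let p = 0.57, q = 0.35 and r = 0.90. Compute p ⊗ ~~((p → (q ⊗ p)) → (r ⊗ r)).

q ⊗ p = max(0, 0.35 + 0.57 − 1) = max(0, -0.08) = 0.00
p → (q ⊗ p) = min(1, 1 − 0.57 + 0.00) = min(1, 0.43) = 0.43
r ⊗ r = max(0, 0.90 + 0.90 − 1) = max(0, 0.80) = 0.80
(p → (q ⊗ p)) → (r ⊗ r) = min(1, 1 − 0.43 + 0.80) = min(1, 1.37) = 1.00
~((p → (q ⊗ p)) → (r ⊗ r)) = 1 − 1.00 = 0.00
~~((p → (q ⊗ p)) → (r ⊗ r)) = 1 − 0.00 = 1.00
p ⊗ ~~((p → (q ⊗ p)) → (r ⊗ r)) = max(0, 0.57 + 1.00 − 1) = max(0, 0.57) = 0.57

0.57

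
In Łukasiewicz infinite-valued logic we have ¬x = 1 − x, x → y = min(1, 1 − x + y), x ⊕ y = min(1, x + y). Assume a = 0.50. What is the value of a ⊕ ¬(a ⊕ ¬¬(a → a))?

0.50

a → a = min(1, 1 − 0.50 + 0.50) = min(1, 1.00) = 1.00
¬(a → a) = 1 − 1.00 = 0.00
¬¬(a → a) = 1 − 0.00 = 1.00
a ⊕ ¬¬(a → a) = min(1, 0.50 + 1.00) = min(1, 1.50) = 1.00
¬(a ⊕ ¬¬(a → a)) = 1 − 1.00 = 0.00
a ⊕ ¬(a ⊕ ¬¬(a → a)) = min(1, 0.50 + 0.00) = min(1, 0.50) = 0.50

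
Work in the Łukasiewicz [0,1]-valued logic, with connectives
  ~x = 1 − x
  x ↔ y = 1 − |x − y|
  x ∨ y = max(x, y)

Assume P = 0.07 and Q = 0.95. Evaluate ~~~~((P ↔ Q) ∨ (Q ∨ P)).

0.95

P ↔ Q = 1 − |0.07 − 0.95| = 1 − 0.88 = 0.12
Q ∨ P = max(0.95, 0.07) = 0.95
(P ↔ Q) ∨ (Q ∨ P) = max(0.12, 0.95) = 0.95
~((P ↔ Q) ∨ (Q ∨ P)) = 1 − 0.95 = 0.05
~~((P ↔ Q) ∨ (Q ∨ P)) = 1 − 0.05 = 0.95
~~~((P ↔ Q) ∨ (Q ∨ P)) = 1 − 0.95 = 0.05
~~~~((P ↔ Q) ∨ (Q ∨ P)) = 1 − 0.05 = 0.95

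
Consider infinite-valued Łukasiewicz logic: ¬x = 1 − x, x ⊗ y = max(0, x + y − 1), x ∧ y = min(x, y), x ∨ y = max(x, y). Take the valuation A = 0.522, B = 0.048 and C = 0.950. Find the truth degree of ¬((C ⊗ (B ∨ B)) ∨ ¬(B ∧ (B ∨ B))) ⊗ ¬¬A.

B ∨ B = max(0.048, 0.048) = 0.048
C ⊗ (B ∨ B) = max(0, 0.950 + 0.048 − 1) = max(0, -0.002) = 0.000
B ∧ (B ∨ B) = min(0.048, 0.048) = 0.048
¬(B ∧ (B ∨ B)) = 1 − 0.048 = 0.952
(C ⊗ (B ∨ B)) ∨ ¬(B ∧ (B ∨ B)) = max(0.000, 0.952) = 0.952
¬((C ⊗ (B ∨ B)) ∨ ¬(B ∧ (B ∨ B))) = 1 − 0.952 = 0.048
¬A = 1 − 0.522 = 0.478
¬¬A = 1 − 0.478 = 0.522
¬((C ⊗ (B ∨ B)) ∨ ¬(B ∧ (B ∨ B))) ⊗ ¬¬A = max(0, 0.048 + 0.522 − 1) = max(0, -0.430) = 0.000

0.000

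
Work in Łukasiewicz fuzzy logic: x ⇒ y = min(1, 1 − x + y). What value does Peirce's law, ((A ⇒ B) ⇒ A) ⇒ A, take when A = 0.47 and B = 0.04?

0.57

A ⇒ B = min(1, 1 − 0.47 + 0.04) = min(1, 0.57) = 0.57
(A ⇒ B) ⇒ A = min(1, 1 − 0.57 + 0.47) = min(1, 0.90) = 0.90
((A ⇒ B) ⇒ A) ⇒ A = min(1, 1 − 0.90 + 0.47) = min(1, 0.57) = 0.57
(The value 0.57 < 1 shows this instance is not satisfied; not a Ł∞-tautology in general.)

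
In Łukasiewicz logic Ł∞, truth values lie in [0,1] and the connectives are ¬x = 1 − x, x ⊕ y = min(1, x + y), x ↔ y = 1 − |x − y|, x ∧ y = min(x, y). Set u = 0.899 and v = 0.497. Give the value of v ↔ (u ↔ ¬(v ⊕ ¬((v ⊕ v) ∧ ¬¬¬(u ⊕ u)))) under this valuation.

0.604

v ⊕ v = min(1, 0.497 + 0.497) = min(1, 0.994) = 0.994
u ⊕ u = min(1, 0.899 + 0.899) = min(1, 1.798) = 1.000
¬(u ⊕ u) = 1 − 1.000 = 0.000
¬¬(u ⊕ u) = 1 − 0.000 = 1.000
¬¬¬(u ⊕ u) = 1 − 1.000 = 0.000
(v ⊕ v) ∧ ¬¬¬(u ⊕ u) = min(0.994, 0.000) = 0.000
¬((v ⊕ v) ∧ ¬¬¬(u ⊕ u)) = 1 − 0.000 = 1.000
v ⊕ ¬((v ⊕ v) ∧ ¬¬¬(u ⊕ u)) = min(1, 0.497 + 1.000) = min(1, 1.497) = 1.000
¬(v ⊕ ¬((v ⊕ v) ∧ ¬¬¬(u ⊕ u))) = 1 − 1.000 = 0.000
u ↔ ¬(v ⊕ ¬((v ⊕ v) ∧ ¬¬¬(u ⊕ u))) = 1 − |0.899 − 0.000| = 1 − 0.899 = 0.101
v ↔ (u ↔ ¬(v ⊕ ¬((v ⊕ v) ∧ ¬¬¬(u ⊕ u)))) = 1 − |0.497 − 0.101| = 1 − 0.396 = 0.604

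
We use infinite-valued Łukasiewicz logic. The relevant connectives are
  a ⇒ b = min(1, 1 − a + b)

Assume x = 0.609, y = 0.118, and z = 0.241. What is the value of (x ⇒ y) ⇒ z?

x ⇒ y = min(1, 1 − 0.609 + 0.118) = min(1, 0.509) = 0.509
(x ⇒ y) ⇒ z = min(1, 1 − 0.509 + 0.241) = min(1, 0.732) = 0.732

0.732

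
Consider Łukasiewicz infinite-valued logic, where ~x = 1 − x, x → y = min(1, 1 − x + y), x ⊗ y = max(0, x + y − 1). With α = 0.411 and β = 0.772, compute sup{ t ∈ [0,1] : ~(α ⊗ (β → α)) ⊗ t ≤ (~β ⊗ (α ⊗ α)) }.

0.050

β → α = min(1, 1 − 0.772 + 0.411) = min(1, 0.639) = 0.639
α ⊗ (β → α) = max(0, 0.411 + 0.639 − 1) = max(0, 0.050) = 0.050
~(α ⊗ (β → α)) = 1 − 0.050 = 0.950
So the left factor is ~(α ⊗ (β → α)) = 0.950.
~β = 1 − 0.772 = 0.228
α ⊗ α = max(0, 0.411 + 0.411 − 1) = max(0, -0.178) = 0.000
~β ⊗ (α ⊗ α) = max(0, 0.228 + 0.000 − 1) = max(0, -0.772) = 0.000
So the right-hand bound is ~β ⊗ (α ⊗ α) = 0.000.
The residuum of the Łukasiewicz t-norm gives the supremum: min(1, 1 − 0.950 + 0.000).
1 − 0.950 + 0.000 = 0.050, so t = min(1, 0.050) = 0.050.
Check: 0.950 ⊗ 0.050 = max(0, 0.000) = 0.000 ≤ 0.000.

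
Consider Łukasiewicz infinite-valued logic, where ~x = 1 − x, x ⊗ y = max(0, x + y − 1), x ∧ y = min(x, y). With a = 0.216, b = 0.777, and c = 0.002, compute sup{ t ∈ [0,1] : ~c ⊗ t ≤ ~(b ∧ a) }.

~c = 1 − 0.002 = 0.998
So the left factor is ~c = 0.998.
b ∧ a = min(0.777, 0.216) = 0.216
~(b ∧ a) = 1 − 0.216 = 0.784
So the right-hand bound is ~(b ∧ a) = 0.784.
The residuum of the Łukasiewicz t-norm gives the supremum: min(1, 1 − 0.998 + 0.784).
1 − 0.998 + 0.784 = 0.786, so t = min(1, 0.786) = 0.786.
Check: 0.998 ⊗ 0.786 = max(0, 0.784) = 0.784 ≤ 0.784.

0.786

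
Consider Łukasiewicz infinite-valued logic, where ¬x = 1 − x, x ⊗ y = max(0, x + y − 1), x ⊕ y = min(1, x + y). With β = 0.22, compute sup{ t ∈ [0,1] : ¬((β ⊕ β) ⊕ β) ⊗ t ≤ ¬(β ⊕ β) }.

β ⊕ β = min(1, 0.22 + 0.22) = min(1, 0.44) = 0.44
(β ⊕ β) ⊕ β = min(1, 0.44 + 0.22) = min(1, 0.66) = 0.66
¬((β ⊕ β) ⊕ β) = 1 − 0.66 = 0.34
So the left factor is ¬((β ⊕ β) ⊕ β) = 0.34.
¬(β ⊕ β) = 1 − 0.44 = 0.56
So the right-hand bound is ¬(β ⊕ β) = 0.56.
The residuum of the Łukasiewicz t-norm gives the supremum: min(1, 1 − 0.34 + 0.56).
1 − 0.34 + 0.56 = 1.22, so t = min(1, 1.22) = 1.00.
Check: 0.34 ⊗ 1.00 = max(0, 0.34) = 0.34 ≤ 0.56.

1.00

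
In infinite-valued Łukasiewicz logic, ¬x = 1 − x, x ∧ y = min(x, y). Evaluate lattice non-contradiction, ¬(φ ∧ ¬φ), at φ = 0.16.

¬φ = 1 − 0.16 = 0.84
φ ∧ ¬φ = min(0.16, 0.84) = 0.16
¬(φ ∧ ¬φ) = 1 − 0.16 = 0.84
(The value 0.84 < 1 shows this instance is not satisfied; not a Ł∞-tautology — its value is 1 − min(a, 1−a).)

0.84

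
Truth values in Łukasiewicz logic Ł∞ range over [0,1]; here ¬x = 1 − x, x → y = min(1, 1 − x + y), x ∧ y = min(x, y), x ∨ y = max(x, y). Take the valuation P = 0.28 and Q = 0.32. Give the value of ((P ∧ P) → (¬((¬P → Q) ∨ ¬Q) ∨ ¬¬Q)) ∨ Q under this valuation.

1.00

P ∧ P = min(0.28, 0.28) = 0.28
¬P = 1 − 0.28 = 0.72
¬P → Q = min(1, 1 − 0.72 + 0.32) = min(1, 0.60) = 0.60
¬Q = 1 − 0.32 = 0.68
(¬P → Q) ∨ ¬Q = max(0.60, 0.68) = 0.68
¬((¬P → Q) ∨ ¬Q) = 1 − 0.68 = 0.32
¬¬Q = 1 − 0.68 = 0.32
¬((¬P → Q) ∨ ¬Q) ∨ ¬¬Q = max(0.32, 0.32) = 0.32
(P ∧ P) → (¬((¬P → Q) ∨ ¬Q) ∨ ¬¬Q) = min(1, 1 − 0.28 + 0.32) = min(1, 1.04) = 1.00
((P ∧ P) → (¬((¬P → Q) ∨ ¬Q) ∨ ¬¬Q)) ∨ Q = max(1.00, 0.32) = 1.00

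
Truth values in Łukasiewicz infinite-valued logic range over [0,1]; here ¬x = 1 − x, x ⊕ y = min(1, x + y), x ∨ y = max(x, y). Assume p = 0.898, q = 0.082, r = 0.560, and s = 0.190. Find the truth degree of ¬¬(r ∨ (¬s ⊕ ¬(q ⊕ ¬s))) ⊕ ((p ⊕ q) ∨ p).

¬s = 1 − 0.190 = 0.810
q ⊕ ¬s = min(1, 0.082 + 0.810) = min(1, 0.892) = 0.892
¬(q ⊕ ¬s) = 1 − 0.892 = 0.108
¬s ⊕ ¬(q ⊕ ¬s) = min(1, 0.810 + 0.108) = min(1, 0.918) = 0.918
r ∨ (¬s ⊕ ¬(q ⊕ ¬s)) = max(0.560, 0.918) = 0.918
¬(r ∨ (¬s ⊕ ¬(q ⊕ ¬s))) = 1 − 0.918 = 0.082
¬¬(r ∨ (¬s ⊕ ¬(q ⊕ ¬s))) = 1 − 0.082 = 0.918
p ⊕ q = min(1, 0.898 + 0.082) = min(1, 0.980) = 0.980
(p ⊕ q) ∨ p = max(0.980, 0.898) = 0.980
¬¬(r ∨ (¬s ⊕ ¬(q ⊕ ¬s))) ⊕ ((p ⊕ q) ∨ p) = min(1, 0.918 + 0.980) = min(1, 1.898) = 1.000

1.000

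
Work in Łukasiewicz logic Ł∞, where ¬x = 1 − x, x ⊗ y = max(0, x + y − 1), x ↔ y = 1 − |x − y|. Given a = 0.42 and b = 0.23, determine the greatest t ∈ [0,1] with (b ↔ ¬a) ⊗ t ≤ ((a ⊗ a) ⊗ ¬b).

0.35

¬a = 1 − 0.42 = 0.58
b ↔ ¬a = 1 − |0.23 − 0.58| = 1 − 0.35 = 0.65
So the left factor is b ↔ ¬a = 0.65.
a ⊗ a = max(0, 0.42 + 0.42 − 1) = max(0, -0.16) = 0.00
¬b = 1 − 0.23 = 0.77
(a ⊗ a) ⊗ ¬b = max(0, 0.00 + 0.77 − 1) = max(0, -0.23) = 0.00
So the right-hand bound is (a ⊗ a) ⊗ ¬b = 0.00.
The residuum of the Łukasiewicz t-norm gives the supremum: min(1, 1 − 0.65 + 0.00).
1 − 0.65 + 0.00 = 0.35, so t = min(1, 0.35) = 0.35.
Check: 0.65 ⊗ 0.35 = max(0, 0.00) = 0.00 ≤ 0.00.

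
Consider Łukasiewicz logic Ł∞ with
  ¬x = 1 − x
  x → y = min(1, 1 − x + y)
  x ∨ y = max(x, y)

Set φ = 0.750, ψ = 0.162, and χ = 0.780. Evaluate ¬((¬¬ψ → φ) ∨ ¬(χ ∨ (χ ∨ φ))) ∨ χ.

0.780

¬ψ = 1 − 0.162 = 0.838
¬¬ψ = 1 − 0.838 = 0.162
¬¬ψ → φ = min(1, 1 − 0.162 + 0.750) = min(1, 1.588) = 1.000
χ ∨ φ = max(0.780, 0.750) = 0.780
χ ∨ (χ ∨ φ) = max(0.780, 0.780) = 0.780
¬(χ ∨ (χ ∨ φ)) = 1 − 0.780 = 0.220
(¬¬ψ → φ) ∨ ¬(χ ∨ (χ ∨ φ)) = max(1.000, 0.220) = 1.000
¬((¬¬ψ → φ) ∨ ¬(χ ∨ (χ ∨ φ))) = 1 − 1.000 = 0.000
¬((¬¬ψ → φ) ∨ ¬(χ ∨ (χ ∨ φ))) ∨ χ = max(0.000, 0.780) = 0.780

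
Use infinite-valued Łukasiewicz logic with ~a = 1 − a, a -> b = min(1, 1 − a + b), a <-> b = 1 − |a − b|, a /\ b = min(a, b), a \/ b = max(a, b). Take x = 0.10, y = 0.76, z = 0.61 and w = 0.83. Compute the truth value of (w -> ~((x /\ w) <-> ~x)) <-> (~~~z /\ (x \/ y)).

0.42

x /\ w = min(0.10, 0.83) = 0.10
~x = 1 − 0.10 = 0.90
(x /\ w) <-> ~x = 1 − |0.10 − 0.90| = 1 − 0.80 = 0.20
~((x /\ w) <-> ~x) = 1 − 0.20 = 0.80
w -> ~((x /\ w) <-> ~x) = min(1, 1 − 0.83 + 0.80) = min(1, 0.97) = 0.97
~z = 1 − 0.61 = 0.39
~~z = 1 − 0.39 = 0.61
~~~z = 1 − 0.61 = 0.39
x \/ y = max(0.10, 0.76) = 0.76
~~~z /\ (x \/ y) = min(0.39, 0.76) = 0.39
(w -> ~((x /\ w) <-> ~x)) <-> (~~~z /\ (x \/ y)) = 1 − |0.97 − 0.39| = 1 − 0.58 = 0.42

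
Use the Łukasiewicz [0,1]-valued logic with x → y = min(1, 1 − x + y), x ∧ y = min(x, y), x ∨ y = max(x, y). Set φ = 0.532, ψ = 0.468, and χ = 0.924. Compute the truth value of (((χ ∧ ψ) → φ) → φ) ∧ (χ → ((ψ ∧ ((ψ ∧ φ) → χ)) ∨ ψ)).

0.532

χ ∧ ψ = min(0.924, 0.468) = 0.468
(χ ∧ ψ) → φ = min(1, 1 − 0.468 + 0.532) = min(1, 1.064) = 1.000
((χ ∧ ψ) → φ) → φ = min(1, 1 − 1.000 + 0.532) = min(1, 0.532) = 0.532
ψ ∧ φ = min(0.468, 0.532) = 0.468
(ψ ∧ φ) → χ = min(1, 1 − 0.468 + 0.924) = min(1, 1.456) = 1.000
ψ ∧ ((ψ ∧ φ) → χ) = min(0.468, 1.000) = 0.468
(ψ ∧ ((ψ ∧ φ) → χ)) ∨ ψ = max(0.468, 0.468) = 0.468
χ → ((ψ ∧ ((ψ ∧ φ) → χ)) ∨ ψ) = min(1, 1 − 0.924 + 0.468) = min(1, 0.544) = 0.544
(((χ ∧ ψ) → φ) → φ) ∧ (χ → ((ψ ∧ ((ψ ∧ φ) → χ)) ∨ ψ)) = min(0.532, 0.544) = 0.532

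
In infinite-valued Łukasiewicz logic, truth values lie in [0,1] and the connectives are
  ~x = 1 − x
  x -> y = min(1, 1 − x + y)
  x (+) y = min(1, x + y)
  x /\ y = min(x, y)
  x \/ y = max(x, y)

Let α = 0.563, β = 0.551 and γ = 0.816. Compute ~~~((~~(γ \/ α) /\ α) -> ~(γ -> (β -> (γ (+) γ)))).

γ \/ α = max(0.816, 0.563) = 0.816
~(γ \/ α) = 1 − 0.816 = 0.184
~~(γ \/ α) = 1 − 0.184 = 0.816
~~(γ \/ α) /\ α = min(0.816, 0.563) = 0.563
γ (+) γ = min(1, 0.816 + 0.816) = min(1, 1.632) = 1.000
β -> (γ (+) γ) = min(1, 1 − 0.551 + 1.000) = min(1, 1.449) = 1.000
γ -> (β -> (γ (+) γ)) = min(1, 1 − 0.816 + 1.000) = min(1, 1.184) = 1.000
~(γ -> (β -> (γ (+) γ))) = 1 − 1.000 = 0.000
(~~(γ \/ α) /\ α) -> ~(γ -> (β -> (γ (+) γ))) = min(1, 1 − 0.563 + 0.000) = min(1, 0.437) = 0.437
~((~~(γ \/ α) /\ α) -> ~(γ -> (β -> (γ (+) γ)))) = 1 − 0.437 = 0.563
~~((~~(γ \/ α) /\ α) -> ~(γ -> (β -> (γ (+) γ)))) = 1 − 0.563 = 0.437
~~~((~~(γ \/ α) /\ α) -> ~(γ -> (β -> (γ (+) γ)))) = 1 − 0.437 = 0.563

0.563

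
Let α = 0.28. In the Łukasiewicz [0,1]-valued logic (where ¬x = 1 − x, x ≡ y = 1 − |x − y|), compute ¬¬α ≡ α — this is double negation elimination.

¬α = 1 − 0.28 = 0.72
¬¬α = 1 − 0.72 = 0.28
¬¬α ≡ α = 1 − |0.28 − 0.28| = 1 − 0.00 = 1.00
(As expected: always 1 in Ł∞ since negation is involutive.)

1.00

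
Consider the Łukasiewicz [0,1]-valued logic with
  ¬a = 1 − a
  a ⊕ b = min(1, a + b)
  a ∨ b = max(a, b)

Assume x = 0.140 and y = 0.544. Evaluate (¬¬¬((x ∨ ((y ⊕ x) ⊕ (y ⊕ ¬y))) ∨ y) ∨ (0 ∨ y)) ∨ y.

0.544

y ⊕ x = min(1, 0.544 + 0.140) = min(1, 0.684) = 0.684
¬y = 1 − 0.544 = 0.456
y ⊕ ¬y = min(1, 0.544 + 0.456) = min(1, 1.000) = 1.000
(y ⊕ x) ⊕ (y ⊕ ¬y) = min(1, 0.684 + 1.000) = min(1, 1.684) = 1.000
x ∨ ((y ⊕ x) ⊕ (y ⊕ ¬y)) = max(0.140, 1.000) = 1.000
(x ∨ ((y ⊕ x) ⊕ (y ⊕ ¬y))) ∨ y = max(1.000, 0.544) = 1.000
¬((x ∨ ((y ⊕ x) ⊕ (y ⊕ ¬y))) ∨ y) = 1 − 1.000 = 0.000
¬¬((x ∨ ((y ⊕ x) ⊕ (y ⊕ ¬y))) ∨ y) = 1 − 0.000 = 1.000
¬¬¬((x ∨ ((y ⊕ x) ⊕ (y ⊕ ¬y))) ∨ y) = 1 − 1.000 = 0.000
0 ∨ y = max(0.000, 0.544) = 0.544
¬¬¬((x ∨ ((y ⊕ x) ⊕ (y ⊕ ¬y))) ∨ y) ∨ (0 ∨ y) = max(0.000, 0.544) = 0.544
(¬¬¬((x ∨ ((y ⊕ x) ⊕ (y ⊕ ¬y))) ∨ y) ∨ (0 ∨ y)) ∨ y = max(0.544, 0.544) = 0.544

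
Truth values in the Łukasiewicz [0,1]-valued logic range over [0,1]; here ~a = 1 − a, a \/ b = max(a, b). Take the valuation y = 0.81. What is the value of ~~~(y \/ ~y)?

~y = 1 − 0.81 = 0.19
y \/ ~y = max(0.81, 0.19) = 0.81
~(y \/ ~y) = 1 − 0.81 = 0.19
~~(y \/ ~y) = 1 − 0.19 = 0.81
~~~(y \/ ~y) = 1 − 0.81 = 0.19

0.19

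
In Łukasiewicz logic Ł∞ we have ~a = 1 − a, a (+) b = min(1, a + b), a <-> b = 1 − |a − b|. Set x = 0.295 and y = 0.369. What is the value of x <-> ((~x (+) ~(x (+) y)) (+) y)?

0.295

~x = 1 − 0.295 = 0.705
x (+) y = min(1, 0.295 + 0.369) = min(1, 0.664) = 0.664
~(x (+) y) = 1 − 0.664 = 0.336
~x (+) ~(x (+) y) = min(1, 0.705 + 0.336) = min(1, 1.041) = 1.000
(~x (+) ~(x (+) y)) (+) y = min(1, 1.000 + 0.369) = min(1, 1.369) = 1.000
x <-> ((~x (+) ~(x (+) y)) (+) y) = 1 − |0.295 − 1.000| = 1 − 0.705 = 0.295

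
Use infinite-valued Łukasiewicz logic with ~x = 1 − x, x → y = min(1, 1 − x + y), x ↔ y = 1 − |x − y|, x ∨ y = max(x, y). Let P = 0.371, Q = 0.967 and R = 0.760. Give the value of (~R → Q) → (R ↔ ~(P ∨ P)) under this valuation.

0.869

~R = 1 − 0.760 = 0.240
~R → Q = min(1, 1 − 0.240 + 0.967) = min(1, 1.727) = 1.000
P ∨ P = max(0.371, 0.371) = 0.371
~(P ∨ P) = 1 − 0.371 = 0.629
R ↔ ~(P ∨ P) = 1 − |0.760 − 0.629| = 1 − 0.131 = 0.869
(~R → Q) → (R ↔ ~(P ∨ P)) = min(1, 1 − 1.000 + 0.869) = min(1, 0.869) = 0.869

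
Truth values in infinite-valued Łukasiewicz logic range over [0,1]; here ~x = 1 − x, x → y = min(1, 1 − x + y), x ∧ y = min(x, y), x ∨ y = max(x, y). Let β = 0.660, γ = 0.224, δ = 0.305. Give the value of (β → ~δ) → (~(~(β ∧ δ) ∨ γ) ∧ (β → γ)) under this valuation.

0.305

~δ = 1 − 0.305 = 0.695
β → ~δ = min(1, 1 − 0.660 + 0.695) = min(1, 1.035) = 1.000
β ∧ δ = min(0.660, 0.305) = 0.305
~(β ∧ δ) = 1 − 0.305 = 0.695
~(β ∧ δ) ∨ γ = max(0.695, 0.224) = 0.695
~(~(β ∧ δ) ∨ γ) = 1 − 0.695 = 0.305
β → γ = min(1, 1 − 0.660 + 0.224) = min(1, 0.564) = 0.564
~(~(β ∧ δ) ∨ γ) ∧ (β → γ) = min(0.305, 0.564) = 0.305
(β → ~δ) → (~(~(β ∧ δ) ∨ γ) ∧ (β → γ)) = min(1, 1 − 1.000 + 0.305) = min(1, 0.305) = 0.305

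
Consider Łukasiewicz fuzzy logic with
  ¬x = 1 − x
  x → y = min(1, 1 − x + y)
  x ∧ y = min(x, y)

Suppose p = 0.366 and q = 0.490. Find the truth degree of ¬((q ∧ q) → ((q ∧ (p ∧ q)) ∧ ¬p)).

q ∧ q = min(0.490, 0.490) = 0.490
p ∧ q = min(0.366, 0.490) = 0.366
q ∧ (p ∧ q) = min(0.490, 0.366) = 0.366
¬p = 1 − 0.366 = 0.634
(q ∧ (p ∧ q)) ∧ ¬p = min(0.366, 0.634) = 0.366
(q ∧ q) → ((q ∧ (p ∧ q)) ∧ ¬p) = min(1, 1 − 0.490 + 0.366) = min(1, 0.876) = 0.876
¬((q ∧ q) → ((q ∧ (p ∧ q)) ∧ ¬p)) = 1 − 0.876 = 0.124

0.124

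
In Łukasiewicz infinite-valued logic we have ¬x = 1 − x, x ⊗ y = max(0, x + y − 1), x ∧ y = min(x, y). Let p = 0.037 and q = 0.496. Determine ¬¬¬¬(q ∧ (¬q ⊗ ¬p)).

¬q = 1 − 0.496 = 0.504
¬p = 1 − 0.037 = 0.963
¬q ⊗ ¬p = max(0, 0.504 + 0.963 − 1) = max(0, 0.467) = 0.467
q ∧ (¬q ⊗ ¬p) = min(0.496, 0.467) = 0.467
¬(q ∧ (¬q ⊗ ¬p)) = 1 − 0.467 = 0.533
¬¬(q ∧ (¬q ⊗ ¬p)) = 1 − 0.533 = 0.467
¬¬¬(q ∧ (¬q ⊗ ¬p)) = 1 − 0.467 = 0.533
¬¬¬¬(q ∧ (¬q ⊗ ¬p)) = 1 − 0.533 = 0.467

0.467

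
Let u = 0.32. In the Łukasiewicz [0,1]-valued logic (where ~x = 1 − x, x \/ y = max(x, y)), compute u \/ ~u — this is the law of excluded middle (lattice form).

~u = 1 − 0.32 = 0.68
u \/ ~u = max(0.32, 0.68) = 0.68
(The value 0.68 < 1 shows this instance is not satisfied; not a Ł∞-tautology — its value is max(a, 1−a).)

0.68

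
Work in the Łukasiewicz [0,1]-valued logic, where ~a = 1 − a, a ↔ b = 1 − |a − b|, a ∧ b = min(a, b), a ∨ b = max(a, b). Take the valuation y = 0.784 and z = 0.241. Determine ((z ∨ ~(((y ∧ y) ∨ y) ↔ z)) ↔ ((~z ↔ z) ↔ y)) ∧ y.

0.784

y ∧ y = min(0.784, 0.784) = 0.784
(y ∧ y) ∨ y = max(0.784, 0.784) = 0.784
((y ∧ y) ∨ y) ↔ z = 1 − |0.784 − 0.241| = 1 − 0.543 = 0.457
~(((y ∧ y) ∨ y) ↔ z) = 1 − 0.457 = 0.543
z ∨ ~(((y ∧ y) ∨ y) ↔ z) = max(0.241, 0.543) = 0.543
~z = 1 − 0.241 = 0.759
~z ↔ z = 1 − |0.759 − 0.241| = 1 − 0.518 = 0.482
(~z ↔ z) ↔ y = 1 − |0.482 − 0.784| = 1 − 0.302 = 0.698
(z ∨ ~(((y ∧ y) ∨ y) ↔ z)) ↔ ((~z ↔ z) ↔ y) = 1 − |0.543 − 0.698| = 1 − 0.155 = 0.845
((z ∨ ~(((y ∧ y) ∨ y) ↔ z)) ↔ ((~z ↔ z) ↔ y)) ∧ y = min(0.845, 0.784) = 0.784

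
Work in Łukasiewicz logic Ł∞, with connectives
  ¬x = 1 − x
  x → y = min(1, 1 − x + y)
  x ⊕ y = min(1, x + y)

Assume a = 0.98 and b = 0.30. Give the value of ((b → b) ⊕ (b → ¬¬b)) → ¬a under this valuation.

b → b = min(1, 1 − 0.30 + 0.30) = min(1, 1.00) = 1.00
¬b = 1 − 0.30 = 0.70
¬¬b = 1 − 0.70 = 0.30
b → ¬¬b = min(1, 1 − 0.30 + 0.30) = min(1, 1.00) = 1.00
(b → b) ⊕ (b → ¬¬b) = min(1, 1.00 + 1.00) = min(1, 2.00) = 1.00
¬a = 1 − 0.98 = 0.02
((b → b) ⊕ (b → ¬¬b)) → ¬a = min(1, 1 − 1.00 + 0.02) = min(1, 0.02) = 0.02

0.02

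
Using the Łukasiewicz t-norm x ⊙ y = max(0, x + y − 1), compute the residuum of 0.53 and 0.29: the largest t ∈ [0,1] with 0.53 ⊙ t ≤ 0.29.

0.76

The residuum of the Łukasiewicz t-norm gives the supremum: min(1, 1 − 0.53 + 0.29).
1 − 0.53 + 0.29 = 0.76, so t = min(1, 0.76) = 0.76.
Check: 0.53 ⊙ 0.76 = max(0, 0.29) = 0.29 ≤ 0.29.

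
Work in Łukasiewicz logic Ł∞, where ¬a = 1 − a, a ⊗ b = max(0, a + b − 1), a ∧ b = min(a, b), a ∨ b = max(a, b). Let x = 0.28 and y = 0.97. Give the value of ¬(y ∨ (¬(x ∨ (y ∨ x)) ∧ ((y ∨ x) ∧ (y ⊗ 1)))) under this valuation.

0.03

y ∨ x = max(0.97, 0.28) = 0.97
x ∨ (y ∨ x) = max(0.28, 0.97) = 0.97
¬(x ∨ (y ∨ x)) = 1 − 0.97 = 0.03
y ⊗ 1 = max(0, 0.97 + 1.00 − 1) = max(0, 0.97) = 0.97
(y ∨ x) ∧ (y ⊗ 1) = min(0.97, 0.97) = 0.97
¬(x ∨ (y ∨ x)) ∧ ((y ∨ x) ∧ (y ⊗ 1)) = min(0.03, 0.97) = 0.03
y ∨ (¬(x ∨ (y ∨ x)) ∧ ((y ∨ x) ∧ (y ⊗ 1))) = max(0.97, 0.03) = 0.97
¬(y ∨ (¬(x ∨ (y ∨ x)) ∧ ((y ∨ x) ∧ (y ⊗ 1)))) = 1 − 0.97 = 0.03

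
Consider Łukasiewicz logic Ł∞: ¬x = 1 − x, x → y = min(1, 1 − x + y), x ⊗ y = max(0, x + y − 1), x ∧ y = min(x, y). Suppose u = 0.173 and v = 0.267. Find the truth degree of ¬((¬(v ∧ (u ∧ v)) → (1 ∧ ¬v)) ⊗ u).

u ∧ v = min(0.173, 0.267) = 0.173
v ∧ (u ∧ v) = min(0.267, 0.173) = 0.173
¬(v ∧ (u ∧ v)) = 1 − 0.173 = 0.827
¬v = 1 − 0.267 = 0.733
1 ∧ ¬v = min(1.000, 0.733) = 0.733
¬(v ∧ (u ∧ v)) → (1 ∧ ¬v) = min(1, 1 − 0.827 + 0.733) = min(1, 0.906) = 0.906
(¬(v ∧ (u ∧ v)) → (1 ∧ ¬v)) ⊗ u = max(0, 0.906 + 0.173 − 1) = max(0, 0.079) = 0.079
¬((¬(v ∧ (u ∧ v)) → (1 ∧ ¬v)) ⊗ u) = 1 − 0.079 = 0.921

0.921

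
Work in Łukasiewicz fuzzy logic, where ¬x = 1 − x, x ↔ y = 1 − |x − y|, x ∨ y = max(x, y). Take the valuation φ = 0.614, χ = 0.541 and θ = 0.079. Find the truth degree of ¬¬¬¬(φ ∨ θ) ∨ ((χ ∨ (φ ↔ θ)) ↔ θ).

φ ∨ θ = max(0.614, 0.079) = 0.614
¬(φ ∨ θ) = 1 − 0.614 = 0.386
¬¬(φ ∨ θ) = 1 − 0.386 = 0.614
¬¬¬(φ ∨ θ) = 1 − 0.614 = 0.386
¬¬¬¬(φ ∨ θ) = 1 − 0.386 = 0.614
φ ↔ θ = 1 − |0.614 − 0.079| = 1 − 0.535 = 0.465
χ ∨ (φ ↔ θ) = max(0.541, 0.465) = 0.541
(χ ∨ (φ ↔ θ)) ↔ θ = 1 − |0.541 − 0.079| = 1 − 0.462 = 0.538
¬¬¬¬(φ ∨ θ) ∨ ((χ ∨ (φ ↔ θ)) ↔ θ) = max(0.614, 0.538) = 0.614

0.614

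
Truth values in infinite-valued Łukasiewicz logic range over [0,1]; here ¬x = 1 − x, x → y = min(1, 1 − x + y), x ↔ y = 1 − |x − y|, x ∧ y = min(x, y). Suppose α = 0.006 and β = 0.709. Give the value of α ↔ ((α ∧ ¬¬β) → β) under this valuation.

0.006

¬β = 1 − 0.709 = 0.291
¬¬β = 1 − 0.291 = 0.709
α ∧ ¬¬β = min(0.006, 0.709) = 0.006
(α ∧ ¬¬β) → β = min(1, 1 − 0.006 + 0.709) = min(1, 1.703) = 1.000
α ↔ ((α ∧ ¬¬β) → β) = 1 − |0.006 − 1.000| = 1 − 0.994 = 0.006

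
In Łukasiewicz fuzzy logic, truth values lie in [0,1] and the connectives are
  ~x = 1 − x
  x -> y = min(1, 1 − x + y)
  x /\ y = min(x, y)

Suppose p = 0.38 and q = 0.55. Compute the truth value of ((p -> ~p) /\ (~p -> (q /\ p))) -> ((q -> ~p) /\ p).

~p = 1 − 0.38 = 0.62
p -> ~p = min(1, 1 − 0.38 + 0.62) = min(1, 1.24) = 1.00
q /\ p = min(0.55, 0.38) = 0.38
~p -> (q /\ p) = min(1, 1 − 0.62 + 0.38) = min(1, 0.76) = 0.76
(p -> ~p) /\ (~p -> (q /\ p)) = min(1.00, 0.76) = 0.76
q -> ~p = min(1, 1 − 0.55 + 0.62) = min(1, 1.07) = 1.00
(q -> ~p) /\ p = min(1.00, 0.38) = 0.38
((p -> ~p) /\ (~p -> (q /\ p))) -> ((q -> ~p) /\ p) = min(1, 1 − 0.76 + 0.38) = min(1, 0.62) = 0.62

0.62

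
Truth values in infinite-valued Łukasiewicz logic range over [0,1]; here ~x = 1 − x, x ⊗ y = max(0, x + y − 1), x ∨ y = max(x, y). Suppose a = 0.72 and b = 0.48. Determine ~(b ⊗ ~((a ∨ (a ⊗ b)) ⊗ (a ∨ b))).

0.96

a ⊗ b = max(0, 0.72 + 0.48 − 1) = max(0, 0.20) = 0.20
a ∨ (a ⊗ b) = max(0.72, 0.20) = 0.72
a ∨ b = max(0.72, 0.48) = 0.72
(a ∨ (a ⊗ b)) ⊗ (a ∨ b) = max(0, 0.72 + 0.72 − 1) = max(0, 0.44) = 0.44
~((a ∨ (a ⊗ b)) ⊗ (a ∨ b)) = 1 − 0.44 = 0.56
b ⊗ ~((a ∨ (a ⊗ b)) ⊗ (a ∨ b)) = max(0, 0.48 + 0.56 − 1) = max(0, 0.04) = 0.04
~(b ⊗ ~((a ∨ (a ⊗ b)) ⊗ (a ∨ b))) = 1 − 0.04 = 0.96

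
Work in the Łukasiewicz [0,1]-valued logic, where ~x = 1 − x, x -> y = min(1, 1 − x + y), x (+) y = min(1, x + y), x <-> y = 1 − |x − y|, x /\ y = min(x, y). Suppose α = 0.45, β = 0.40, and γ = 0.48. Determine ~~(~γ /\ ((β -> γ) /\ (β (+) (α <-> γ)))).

0.52

~γ = 1 − 0.48 = 0.52
β -> γ = min(1, 1 − 0.40 + 0.48) = min(1, 1.08) = 1.00
α <-> γ = 1 − |0.45 − 0.48| = 1 − 0.03 = 0.97
β (+) (α <-> γ) = min(1, 0.40 + 0.97) = min(1, 1.37) = 1.00
(β -> γ) /\ (β (+) (α <-> γ)) = min(1.00, 1.00) = 1.00
~γ /\ ((β -> γ) /\ (β (+) (α <-> γ))) = min(0.52, 1.00) = 0.52
~(~γ /\ ((β -> γ) /\ (β (+) (α <-> γ)))) = 1 − 0.52 = 0.48
~~(~γ /\ ((β -> γ) /\ (β (+) (α <-> γ)))) = 1 − 0.48 = 0.52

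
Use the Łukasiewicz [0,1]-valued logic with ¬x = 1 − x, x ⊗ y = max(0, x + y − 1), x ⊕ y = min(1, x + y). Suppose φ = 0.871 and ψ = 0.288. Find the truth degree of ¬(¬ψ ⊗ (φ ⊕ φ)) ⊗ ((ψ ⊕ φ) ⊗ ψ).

0.000

¬ψ = 1 − 0.288 = 0.712
φ ⊕ φ = min(1, 0.871 + 0.871) = min(1, 1.742) = 1.000
¬ψ ⊗ (φ ⊕ φ) = max(0, 0.712 + 1.000 − 1) = max(0, 0.712) = 0.712
¬(¬ψ ⊗ (φ ⊕ φ)) = 1 − 0.712 = 0.288
ψ ⊕ φ = min(1, 0.288 + 0.871) = min(1, 1.159) = 1.000
(ψ ⊕ φ) ⊗ ψ = max(0, 1.000 + 0.288 − 1) = max(0, 0.288) = 0.288
¬(¬ψ ⊗ (φ ⊕ φ)) ⊗ ((ψ ⊕ φ) ⊗ ψ) = max(0, 0.288 + 0.288 − 1) = max(0, -0.424) = 0.000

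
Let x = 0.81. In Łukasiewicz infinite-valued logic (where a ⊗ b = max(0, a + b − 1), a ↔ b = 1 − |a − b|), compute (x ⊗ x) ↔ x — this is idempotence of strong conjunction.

x ⊗ x = max(0, 0.81 + 0.81 − 1) = max(0, 0.62) = 0.62
(x ⊗ x) ↔ x = 1 − |0.62 − 0.81| = 1 − 0.19 = 0.81
(The value 0.81 < 1 shows this instance is not satisfied; fails in Ł∞ since a ⊗ a = max(0, 2a−1) ≠ a in general.)

0.81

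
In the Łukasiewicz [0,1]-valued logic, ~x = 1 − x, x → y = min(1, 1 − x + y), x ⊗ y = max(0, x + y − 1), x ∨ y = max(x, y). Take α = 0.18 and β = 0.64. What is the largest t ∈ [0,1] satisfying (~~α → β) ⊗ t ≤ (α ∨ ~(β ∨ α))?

0.36

~α = 1 − 0.18 = 0.82
~~α = 1 − 0.82 = 0.18
~~α → β = min(1, 1 − 0.18 + 0.64) = min(1, 1.46) = 1.00
So the left factor is ~~α → β = 1.00.
β ∨ α = max(0.64, 0.18) = 0.64
~(β ∨ α) = 1 − 0.64 = 0.36
α ∨ ~(β ∨ α) = max(0.18, 0.36) = 0.36
So the right-hand bound is α ∨ ~(β ∨ α) = 0.36.
The residuum of the Łukasiewicz t-norm gives the supremum: min(1, 1 − 1.00 + 0.36).
1 − 1.00 + 0.36 = 0.36, so t = min(1, 0.36) = 0.36.
Check: 1.00 ⊗ 0.36 = max(0, 0.36) = 0.36 ≤ 0.36.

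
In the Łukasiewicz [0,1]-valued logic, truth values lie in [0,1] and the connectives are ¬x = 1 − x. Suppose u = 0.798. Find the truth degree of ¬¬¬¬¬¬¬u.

0.202

¬u = 1 − 0.798 = 0.202
¬¬u = 1 − 0.202 = 0.798
¬¬¬u = 1 − 0.798 = 0.202
¬¬¬¬u = 1 − 0.202 = 0.798
¬¬¬¬¬u = 1 − 0.798 = 0.202
¬¬¬¬¬¬u = 1 − 0.202 = 0.798
¬¬¬¬¬¬¬u = 1 − 0.798 = 0.202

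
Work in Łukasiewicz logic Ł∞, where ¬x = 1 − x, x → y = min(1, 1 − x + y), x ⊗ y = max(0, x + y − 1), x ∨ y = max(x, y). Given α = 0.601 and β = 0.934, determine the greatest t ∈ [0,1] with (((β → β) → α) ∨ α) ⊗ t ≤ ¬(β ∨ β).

0.465

β → β = min(1, 1 − 0.934 + 0.934) = min(1, 1.000) = 1.000
(β → β) → α = min(1, 1 − 1.000 + 0.601) = min(1, 0.601) = 0.601
((β → β) → α) ∨ α = max(0.601, 0.601) = 0.601
So the left factor is ((β → β) → α) ∨ α = 0.601.
β ∨ β = max(0.934, 0.934) = 0.934
¬(β ∨ β) = 1 − 0.934 = 0.066
So the right-hand bound is ¬(β ∨ β) = 0.066.
The residuum of the Łukasiewicz t-norm gives the supremum: min(1, 1 − 0.601 + 0.066).
1 − 0.601 + 0.066 = 0.465, so t = min(1, 0.465) = 0.465.
Check: 0.601 ⊗ 0.465 = max(0, 0.066) = 0.066 ≤ 0.066.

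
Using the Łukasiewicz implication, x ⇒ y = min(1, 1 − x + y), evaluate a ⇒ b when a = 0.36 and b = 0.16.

0.80

a ⇒ b = min(1, 1 − 0.36 + 0.16) = min(1, 0.80) = 0.80
For comparison, the Gödel implication (1 if x ≤ y else y) would give 0.16.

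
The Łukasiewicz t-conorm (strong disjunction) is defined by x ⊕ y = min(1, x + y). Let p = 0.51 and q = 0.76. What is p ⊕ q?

1.00

p ⊕ q = min(1, 0.51 + 0.76) = min(1, 1.27) = 1.00
For comparison, the Gödel t-conorm max(x, y) would give 0.76.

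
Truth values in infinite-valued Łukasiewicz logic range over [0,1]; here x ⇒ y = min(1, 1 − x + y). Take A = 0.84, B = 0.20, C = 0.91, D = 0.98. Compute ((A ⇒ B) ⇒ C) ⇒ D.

A ⇒ B = min(1, 1 − 0.84 + 0.20) = min(1, 0.36) = 0.36
(A ⇒ B) ⇒ C = min(1, 1 − 0.36 + 0.91) = min(1, 1.55) = 1.00
((A ⇒ B) ⇒ C) ⇒ D = min(1, 1 − 1.00 + 0.98) = min(1, 0.98) = 0.98

0.98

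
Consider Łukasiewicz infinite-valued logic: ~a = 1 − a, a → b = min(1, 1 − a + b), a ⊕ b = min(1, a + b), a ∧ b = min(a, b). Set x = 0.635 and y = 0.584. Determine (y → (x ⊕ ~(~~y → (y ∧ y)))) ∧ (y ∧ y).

0.584

~y = 1 − 0.584 = 0.416
~~y = 1 − 0.416 = 0.584
y ∧ y = min(0.584, 0.584) = 0.584
~~y → (y ∧ y) = min(1, 1 − 0.584 + 0.584) = min(1, 1.000) = 1.000
~(~~y → (y ∧ y)) = 1 − 1.000 = 0.000
x ⊕ ~(~~y → (y ∧ y)) = min(1, 0.635 + 0.000) = min(1, 0.635) = 0.635
y → (x ⊕ ~(~~y → (y ∧ y))) = min(1, 1 − 0.584 + 0.635) = min(1, 1.051) = 1.000
(y → (x ⊕ ~(~~y → (y ∧ y)))) ∧ (y ∧ y) = min(1.000, 0.584) = 0.584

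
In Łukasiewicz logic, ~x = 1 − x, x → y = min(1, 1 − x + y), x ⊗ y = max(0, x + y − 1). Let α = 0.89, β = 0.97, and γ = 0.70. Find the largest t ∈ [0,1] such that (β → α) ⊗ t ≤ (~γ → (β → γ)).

β → α = min(1, 1 − 0.97 + 0.89) = min(1, 0.92) = 0.92
So the left factor is β → α = 0.92.
~γ = 1 − 0.70 = 0.30
β → γ = min(1, 1 − 0.97 + 0.70) = min(1, 0.73) = 0.73
~γ → (β → γ) = min(1, 1 − 0.30 + 0.73) = min(1, 1.43) = 1.00
So the right-hand bound is ~γ → (β → γ) = 1.00.
The residuum of the Łukasiewicz t-norm gives the supremum: min(1, 1 − 0.92 + 1.00).
1 − 0.92 + 1.00 = 1.08, so t = min(1, 1.08) = 1.00.
Check: 0.92 ⊗ 1.00 = max(0, 0.92) = 0.92 ≤ 1.00.

1.00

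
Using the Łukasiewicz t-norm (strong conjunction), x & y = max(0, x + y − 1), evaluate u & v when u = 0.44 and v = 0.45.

u & v = max(0, 0.44 + 0.45 − 1) = max(0, -0.11) = 0.00
For comparison, the Gödel (minimum) t-norm min(x, y) would give 0.44.

0.00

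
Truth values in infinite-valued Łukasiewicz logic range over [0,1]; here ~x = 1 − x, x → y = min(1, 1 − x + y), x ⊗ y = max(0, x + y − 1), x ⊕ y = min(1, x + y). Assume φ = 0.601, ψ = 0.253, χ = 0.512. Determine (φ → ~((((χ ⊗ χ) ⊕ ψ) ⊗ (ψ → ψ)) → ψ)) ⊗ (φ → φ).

χ ⊗ χ = max(0, 0.512 + 0.512 − 1) = max(0, 0.024) = 0.024
(χ ⊗ χ) ⊕ ψ = min(1, 0.024 + 0.253) = min(1, 0.277) = 0.277
ψ → ψ = min(1, 1 − 0.253 + 0.253) = min(1, 1.000) = 1.000
((χ ⊗ χ) ⊕ ψ) ⊗ (ψ → ψ) = max(0, 0.277 + 1.000 − 1) = max(0, 0.277) = 0.277
(((χ ⊗ χ) ⊕ ψ) ⊗ (ψ → ψ)) → ψ = min(1, 1 − 0.277 + 0.253) = min(1, 0.976) = 0.976
~((((χ ⊗ χ) ⊕ ψ) ⊗ (ψ → ψ)) → ψ) = 1 − 0.976 = 0.024
φ → ~((((χ ⊗ χ) ⊕ ψ) ⊗ (ψ → ψ)) → ψ) = min(1, 1 − 0.601 + 0.024) = min(1, 0.423) = 0.423
φ → φ = min(1, 1 − 0.601 + 0.601) = min(1, 1.000) = 1.000
(φ → ~((((χ ⊗ χ) ⊕ ψ) ⊗ (ψ → ψ)) → ψ)) ⊗ (φ → φ) = max(0, 0.423 + 1.000 − 1) = max(0, 0.423) = 0.423

0.423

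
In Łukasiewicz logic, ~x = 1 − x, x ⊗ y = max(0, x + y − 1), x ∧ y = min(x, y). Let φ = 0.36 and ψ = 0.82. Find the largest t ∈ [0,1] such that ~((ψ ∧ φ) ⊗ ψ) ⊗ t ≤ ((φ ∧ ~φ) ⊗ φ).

0.18

ψ ∧ φ = min(0.82, 0.36) = 0.36
(ψ ∧ φ) ⊗ ψ = max(0, 0.36 + 0.82 − 1) = max(0, 0.18) = 0.18
~((ψ ∧ φ) ⊗ ψ) = 1 − 0.18 = 0.82
So the left factor is ~((ψ ∧ φ) ⊗ ψ) = 0.82.
~φ = 1 − 0.36 = 0.64
φ ∧ ~φ = min(0.36, 0.64) = 0.36
(φ ∧ ~φ) ⊗ φ = max(0, 0.36 + 0.36 − 1) = max(0, -0.28) = 0.00
So the right-hand bound is (φ ∧ ~φ) ⊗ φ = 0.00.
The residuum of the Łukasiewicz t-norm gives the supremum: min(1, 1 − 0.82 + 0.00).
1 − 0.82 + 0.00 = 0.18, so t = min(1, 0.18) = 0.18.
Check: 0.82 ⊗ 0.18 = max(0, 0.00) = 0.00 ≤ 0.00.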